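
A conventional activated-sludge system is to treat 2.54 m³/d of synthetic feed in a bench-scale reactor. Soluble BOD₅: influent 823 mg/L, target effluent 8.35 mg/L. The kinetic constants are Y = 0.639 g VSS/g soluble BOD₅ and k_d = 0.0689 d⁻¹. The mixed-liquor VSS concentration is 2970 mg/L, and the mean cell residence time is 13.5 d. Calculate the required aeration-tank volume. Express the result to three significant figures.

V ≈ 3.11 m³

Steady-state biomass mass balance: V·X·(1 + k_d·θ_c) = Y·Q·(S₀ − S)·θ_c, so V = 0.639 × 2.54 × (823 − 8.35) × 13.5 / [2970 × (1 + 0.0689 × 13.5)] = 1.79×10^4 / 5733 = 3.114 m³.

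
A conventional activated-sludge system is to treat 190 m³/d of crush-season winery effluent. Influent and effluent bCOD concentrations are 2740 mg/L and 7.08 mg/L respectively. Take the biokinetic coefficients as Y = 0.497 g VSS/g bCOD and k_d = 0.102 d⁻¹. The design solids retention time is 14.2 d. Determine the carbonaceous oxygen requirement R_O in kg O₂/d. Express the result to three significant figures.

Y_obs = Y / (1 + k_d θ_c) = 0.497 / (1 + 0.102 × 14.2) = 0.497 / 2.448 = 0.2030.
Q·(S₀ − S) = 190 × (2740 − 7.08) × 10⁻³ = 519.3 kg/d removed.
Biomass synthesised: P_X = Y_obs × 519.3 = 105.4 kg VSS/d.
R_O = Q·ΔS − 1.42 P_X = 519.3 − 149.7 = 369.6 kg O₂/d.

R_O ≈ 370 kg O₂/d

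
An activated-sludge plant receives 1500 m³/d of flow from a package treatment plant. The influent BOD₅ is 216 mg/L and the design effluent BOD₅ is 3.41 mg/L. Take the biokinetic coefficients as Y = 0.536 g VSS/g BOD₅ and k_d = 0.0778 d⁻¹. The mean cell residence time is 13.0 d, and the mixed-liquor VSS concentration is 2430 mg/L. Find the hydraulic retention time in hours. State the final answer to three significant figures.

τ ≈ 7.27 h

From the SRT design equation V = Y Q (S₀−S) θ_c / [X (1 + k_d θ_c)] = 0.536 × 1500 × (216 − 3.41) × 13.0 / [2430 × (1 + 0.0778 × 13.0)] = 2.22×10^6 / 4888 = 454.6 m³.
Hydraulic retention time τ = V/Q = 454.6 / 1500 = 0.3031 d = 7.274 h.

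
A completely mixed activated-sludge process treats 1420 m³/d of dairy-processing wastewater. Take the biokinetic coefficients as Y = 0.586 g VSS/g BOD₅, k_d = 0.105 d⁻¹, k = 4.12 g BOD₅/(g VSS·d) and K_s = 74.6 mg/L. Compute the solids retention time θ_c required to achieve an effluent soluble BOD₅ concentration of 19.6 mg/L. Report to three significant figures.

Specific growth rate at S = 19.6 mg/L: μ = YkS/(K_s+S) = 0.586·4.12·19.6/(74.6+19.6) = 0.5023 d⁻¹.
Then 1/θ_c = μ − k_d = 0.5023 − 0.105 = 0.3973 d⁻¹, giving θ_c = 2.517 d.

θ_c ≈ 2.52 d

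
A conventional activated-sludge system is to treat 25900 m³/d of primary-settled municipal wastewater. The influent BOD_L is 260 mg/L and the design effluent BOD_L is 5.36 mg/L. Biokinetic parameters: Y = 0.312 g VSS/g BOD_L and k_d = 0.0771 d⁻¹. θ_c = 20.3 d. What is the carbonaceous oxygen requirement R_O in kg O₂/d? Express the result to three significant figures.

Correct the yield for decay: Y_obs = Y/(1 + k_d θ_c) = 0.312 / (1 + 0.0771 × 20.3) = 0.312 / 2.565 = 0.1216.
Q·(S₀ − S) = 25900 × (260 − 5.36) × 10⁻³ = 6595 kg/d removed.
Biomass synthesised: P_X = Y_obs × 6595 = 802.2 kg VSS/d.
Carbonaceous O₂ demand = substrate oxidised − cell-mass equivalent = 6595 − 1.42 × 802.2 = 5456 kg O₂/d.

R_O ≈ 5460 kg O₂/d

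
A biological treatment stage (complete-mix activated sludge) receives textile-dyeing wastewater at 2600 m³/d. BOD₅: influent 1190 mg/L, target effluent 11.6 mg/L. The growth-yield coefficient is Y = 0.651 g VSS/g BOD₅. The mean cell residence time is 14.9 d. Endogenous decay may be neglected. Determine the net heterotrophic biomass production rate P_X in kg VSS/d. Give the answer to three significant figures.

With endogenous decay neglected, the observed yield equals the true yield: Y_obs = Y = 0.651 g VSS/g BOD₅.
ΔS = 1190 − 11.6 = 1178 mg/L, so the substrate removal rate is 2600 × 1178/1000 = 3064 kg BOD₅/d.
So the net sludge growth is P_X = 0.6510 × 3064 = 1995 kg VSS/d.

P_X ≈ 1990 kg VSS/d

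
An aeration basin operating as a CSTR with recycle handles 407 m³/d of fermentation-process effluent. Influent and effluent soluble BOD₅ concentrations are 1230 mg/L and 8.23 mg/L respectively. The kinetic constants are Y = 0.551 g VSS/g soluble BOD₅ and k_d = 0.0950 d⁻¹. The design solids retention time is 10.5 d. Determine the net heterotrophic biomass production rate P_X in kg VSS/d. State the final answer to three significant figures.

P_X ≈ 137 kg VSS/d

The observed yield is Y_obs = Y/(1 + k_d·θ_c) = 0.551 / (1 + 0.0950 × 10.5) = 0.551 / 1.998 = 0.2758 g VSS per g soluble BOD₅ removed.
Substrate removed = Q·(S₀ − S) = 407 m³/d × (1230 − 8.23) g/m³ = 4.97×10^5 g/d = 497.3 kg/d.
So the net sludge growth is P_X = 0.2758 × 497.3 = 137.2 kg VSS/d.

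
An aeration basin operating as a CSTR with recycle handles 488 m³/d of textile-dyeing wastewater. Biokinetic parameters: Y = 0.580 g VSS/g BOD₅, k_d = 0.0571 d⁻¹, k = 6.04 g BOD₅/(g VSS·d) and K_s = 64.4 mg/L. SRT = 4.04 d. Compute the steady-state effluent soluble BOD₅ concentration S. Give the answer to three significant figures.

For a completely mixed reactor with recycle the Lawrence–McCarty relation gives S = K_s·(1 + k_d·θ_c) / [θ_c·(Y·k − k_d) − 1] = 64.4 × (1 + 0.0571 × 4.04) / [4.04 × (0.580 × 6.04 − 0.0571) − 1] = 79.26 / 12.92 = 6.133 mg/L.

S ≈ 6.13 mg/L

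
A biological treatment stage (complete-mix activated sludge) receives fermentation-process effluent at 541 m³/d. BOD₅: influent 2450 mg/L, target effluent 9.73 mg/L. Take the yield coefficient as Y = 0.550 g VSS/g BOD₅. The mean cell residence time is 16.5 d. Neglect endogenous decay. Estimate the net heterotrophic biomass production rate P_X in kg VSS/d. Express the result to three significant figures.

With endogenous decay neglected, the observed yield equals the true yield: Y_obs = Y = 0.550 g VSS/g BOD₅.
Mass of BOD₅ removed per day: Q(S₀ − S) = 541 × 2440 g/m³ = 1320 kg/d.
P_X = Y_obs · Q(S₀ − S) = 0.5500 × 1320 = 726.1 kg VSS/d.

P_X ≈ 726 kg VSS/d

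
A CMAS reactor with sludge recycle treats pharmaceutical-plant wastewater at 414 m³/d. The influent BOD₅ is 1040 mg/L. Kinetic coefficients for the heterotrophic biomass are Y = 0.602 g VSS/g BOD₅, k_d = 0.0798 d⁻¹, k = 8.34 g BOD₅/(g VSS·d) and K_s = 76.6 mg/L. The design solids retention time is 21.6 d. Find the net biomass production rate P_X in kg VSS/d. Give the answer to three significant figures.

Effluent substrate depends only on kinetics and SRT: S = K_s(1 + k_d θ_c) / [θ_c(Yk − k_d) − 1] = 76.6 × (1 + 0.0798 × 21.6) / [21.6 × (0.602 × 8.34 − 0.0798) − 1] = 208.6 / 105.7 = 1.973 mg/L.
Correct the yield for decay: Y_obs = Y/(1 + k_d θ_c) = 0.602 / (1 + 0.0798 × 21.6) = 0.602 / 2.724 = 0.2210.
Q·(S₀ − S) = 414 × (1040 − 1.97) × 10⁻³ = 429.7 kg/d removed.
P_X = Y_obs · Q(S₀ − S) = 0.2210 × 429.7 = 94.98 kg VSS/d.

P_X ≈ 95.0 kg VSS/d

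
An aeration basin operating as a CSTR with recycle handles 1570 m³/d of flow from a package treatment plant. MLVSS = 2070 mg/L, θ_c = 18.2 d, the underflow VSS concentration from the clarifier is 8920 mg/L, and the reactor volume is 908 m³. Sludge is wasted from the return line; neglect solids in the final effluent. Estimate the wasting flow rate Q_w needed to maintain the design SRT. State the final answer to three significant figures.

θ_c = V·X/(Q_w·X_r) when wasting from the recycle, so Q_w = V·X/(θ_c·X_r) = 908.0 × 2070 / (18.2 × 8920) = 11.58 m³/d.

Q_w ≈ 11.6 m³/d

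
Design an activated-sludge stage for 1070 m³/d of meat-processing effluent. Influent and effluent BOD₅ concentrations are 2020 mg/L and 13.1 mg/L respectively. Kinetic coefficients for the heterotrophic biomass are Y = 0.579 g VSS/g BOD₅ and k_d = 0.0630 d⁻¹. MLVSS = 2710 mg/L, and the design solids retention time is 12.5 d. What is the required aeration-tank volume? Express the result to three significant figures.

Steady-state biomass mass balance: V·X·(1 + k_d·θ_c) = Y·Q·(S₀ − S)·θ_c, so V = 0.579 × 1070 × (2020 − 13.1) × 12.5 / [2710 × (1 + 0.0630 × 12.5)] = 1.55×10^7 / 4844 = 3208 m³.

V ≈ 3210 m³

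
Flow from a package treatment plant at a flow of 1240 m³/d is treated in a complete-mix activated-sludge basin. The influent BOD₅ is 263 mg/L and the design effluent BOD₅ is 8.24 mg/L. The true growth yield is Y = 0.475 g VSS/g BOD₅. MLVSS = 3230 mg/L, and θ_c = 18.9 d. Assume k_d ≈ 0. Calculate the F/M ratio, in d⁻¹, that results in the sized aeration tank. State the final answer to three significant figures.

F/M ≈ 0.115 d⁻¹

With k_d = 0 the design equation reduces to V = Y Q (S₀−S) θ_c / X = 0.475 × 1240 × (263 − 8.24) × 18.9 / 3230 = 878.0 m³.
F/M = Q·S₀ / (V·X) = 1240 × 263 / (878.0 × 3230) = 0.1150 g BOD₅·(g VSS·d)⁻¹.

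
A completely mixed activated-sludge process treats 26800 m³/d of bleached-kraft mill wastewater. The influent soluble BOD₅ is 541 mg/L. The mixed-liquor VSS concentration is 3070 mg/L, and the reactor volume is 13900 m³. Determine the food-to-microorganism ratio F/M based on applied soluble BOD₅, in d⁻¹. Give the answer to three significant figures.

F/M = applied load / biomass = Q·S₀/(V·X) = 26800 × 541 / (13900 × 3070) = 0.3398 d⁻¹.

F/M ≈ 0.340 d⁻¹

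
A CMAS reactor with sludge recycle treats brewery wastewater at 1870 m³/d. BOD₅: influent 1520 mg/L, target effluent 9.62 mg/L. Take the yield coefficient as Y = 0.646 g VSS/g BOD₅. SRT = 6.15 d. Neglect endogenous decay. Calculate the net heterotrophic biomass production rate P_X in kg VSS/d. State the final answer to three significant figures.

Since k_d ≈ 0, Y_obs = Y = 0.646 g VSS/g BOD₅.
Mass of BOD₅ removed per day: Q(S₀ − S) = 1870 × 1510 g/m³ = 2824 kg/d.
P_X = Y_obs · Q(S₀ − S) = 0.6460 × 2824 = 1825 kg VSS/d.

P_X ≈ 1820 kg VSS/d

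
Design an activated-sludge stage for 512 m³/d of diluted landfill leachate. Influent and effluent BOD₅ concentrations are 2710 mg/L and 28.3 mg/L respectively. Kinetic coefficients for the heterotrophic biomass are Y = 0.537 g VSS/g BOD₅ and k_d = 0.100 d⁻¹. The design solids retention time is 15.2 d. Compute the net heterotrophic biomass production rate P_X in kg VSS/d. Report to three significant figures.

Y_obs = Y / (1 + k_d θ_c) = 0.537 / (1 + 0.100 × 15.2) = 0.537 / 2.520 = 0.2131.
Substrate removed = Q·(S₀ − S) = 512 m³/d × (2710 − 28.3) g/m³ = 1.37×10^6 g/d = 1373 kg/d.
P_X = Y_obs · Q(S₀ − S) = 0.2131 × 1373 = 292.6 kg VSS/d.

P_X ≈ 293 kg VSS/d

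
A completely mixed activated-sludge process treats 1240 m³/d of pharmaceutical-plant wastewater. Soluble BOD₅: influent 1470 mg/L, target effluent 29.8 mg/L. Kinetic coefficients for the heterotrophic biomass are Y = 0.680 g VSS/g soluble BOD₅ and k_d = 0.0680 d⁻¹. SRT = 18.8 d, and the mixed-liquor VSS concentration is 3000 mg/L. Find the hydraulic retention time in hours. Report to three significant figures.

Steady-state biomass mass balance: V·X·(1 + k_d·θ_c) = Y·Q·(S₀ − S)·θ_c, so V = 0.680 × 1240 × (1470 − 29.8) × 18.8 / [3000 × (1 + 0.0680 × 18.8)] = 2.28×10^7 / 6835 = 3340 m³.
Hydraulic retention time τ = V/Q = 3340 / 1240 = 2.694 d = 64.65 h.

τ ≈ 64.6 h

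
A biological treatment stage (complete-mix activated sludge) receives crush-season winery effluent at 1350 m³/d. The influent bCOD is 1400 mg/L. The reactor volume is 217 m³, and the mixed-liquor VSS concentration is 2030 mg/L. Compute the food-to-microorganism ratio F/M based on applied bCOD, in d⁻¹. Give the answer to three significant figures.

F/M = Q·S₀ / (V·X) = 1350 × 1400 / (217.0 × 2030) = 4.290 g bCOD·(g VSS·d)⁻¹.

F/M ≈ 4.29 d⁻¹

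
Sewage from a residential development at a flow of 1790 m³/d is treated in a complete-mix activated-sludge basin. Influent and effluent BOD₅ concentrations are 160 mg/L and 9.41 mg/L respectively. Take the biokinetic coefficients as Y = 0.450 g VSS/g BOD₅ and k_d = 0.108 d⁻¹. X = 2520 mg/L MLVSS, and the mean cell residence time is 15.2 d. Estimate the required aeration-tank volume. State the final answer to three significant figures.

V ≈ 277 m³

Rearranging the biomass balance for a CMAS with decay, V = Y·Q·ΔS·θ_c / [X·(1+k_d θ_c)] = 0.450 × 1790 × (160 − 9.41) × 15.2 / [2520 × (1 + 0.108 × 15.2)] = 1.84×10^6 / 6657 = 277.0 m³.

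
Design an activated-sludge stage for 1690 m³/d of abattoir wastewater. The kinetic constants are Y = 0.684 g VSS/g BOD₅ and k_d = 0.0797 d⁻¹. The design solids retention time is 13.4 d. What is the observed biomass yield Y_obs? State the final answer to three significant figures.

The observed yield is Y_obs = Y/(1 + k_d·θ_c) = 0.684 / (1 + 0.0797 × 13.4) = 0.684 / 2.068 = 0.3308 g VSS per g BOD₅ removed.

Y_obs ≈ 0.331 g VSS/g BOD₅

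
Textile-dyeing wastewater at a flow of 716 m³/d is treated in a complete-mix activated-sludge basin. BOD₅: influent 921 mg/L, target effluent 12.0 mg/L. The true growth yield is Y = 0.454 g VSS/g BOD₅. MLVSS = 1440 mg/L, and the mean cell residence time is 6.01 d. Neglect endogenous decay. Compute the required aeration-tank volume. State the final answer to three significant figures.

Biomass mass balance (decay neglected): V·X = Y·Q·(S₀ − S)·θ_c, so V = 0.454 × 716 × (921 − 12.0) × 6.01 / 1440 = 1233 m³.

V ≈ 1230 m³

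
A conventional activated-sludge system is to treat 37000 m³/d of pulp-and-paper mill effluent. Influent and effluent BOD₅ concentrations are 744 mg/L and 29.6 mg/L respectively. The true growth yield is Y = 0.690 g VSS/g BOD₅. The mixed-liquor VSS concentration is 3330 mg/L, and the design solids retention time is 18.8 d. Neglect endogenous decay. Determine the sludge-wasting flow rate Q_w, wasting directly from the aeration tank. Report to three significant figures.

Q_w ≈ 5480 m³/d

V·X = Y·Q·ΔS·θ_c gives V = 0.690 × 37000 × (744 − 29.6) × 18.8 / 3330 = 102969 m³.
Wasting from the aeration tank: Q_w = V / θ_c = 102969 / 18.8 = 5477 m³/d.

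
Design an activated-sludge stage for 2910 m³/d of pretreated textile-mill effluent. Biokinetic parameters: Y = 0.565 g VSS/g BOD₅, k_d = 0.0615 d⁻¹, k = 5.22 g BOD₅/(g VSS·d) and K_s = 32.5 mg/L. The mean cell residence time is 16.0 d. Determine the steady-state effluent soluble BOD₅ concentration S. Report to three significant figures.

From the Monod/SRT balance for a CMAS, S = K_s·(1+k_d θ_c)/[θ_c·(Y k − k_d) − 1] = 32.5 × (1 + 0.0615 × 16.0) / [16.0 × (0.565 × 5.22 − 0.0615) − 1] = 64.48 / 45.20 = 1.426 mg/L.

S ≈ 1.43 mg/L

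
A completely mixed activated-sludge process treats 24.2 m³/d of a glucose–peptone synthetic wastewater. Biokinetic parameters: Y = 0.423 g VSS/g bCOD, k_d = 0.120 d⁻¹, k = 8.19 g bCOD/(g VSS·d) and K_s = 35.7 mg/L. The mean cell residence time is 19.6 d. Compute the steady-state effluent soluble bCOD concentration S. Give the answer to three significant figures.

S ≈ 1.85 mg/L

Effluent substrate depends only on kinetics and SRT: S = K_s(1 + k_d θ_c) / [θ_c(Yk − k_d) − 1] = 35.7 × (1 + 0.120 × 19.6) / [19.6 × (0.423 × 8.19 − 0.120) − 1] = 119.7 / 64.55 = 1.854 mg/L.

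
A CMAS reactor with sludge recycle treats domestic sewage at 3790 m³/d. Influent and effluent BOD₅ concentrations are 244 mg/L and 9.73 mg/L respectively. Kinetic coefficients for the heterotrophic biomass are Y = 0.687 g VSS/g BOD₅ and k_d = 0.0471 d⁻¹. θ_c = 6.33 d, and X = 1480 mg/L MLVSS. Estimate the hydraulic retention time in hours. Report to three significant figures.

Steady-state biomass mass balance: V·X·(1 + k_d·θ_c) = Y·Q·(S₀ − S)·θ_c, so V = 0.687 × 3790 × (244 − 9.73) × 6.33 / [1480 × (1 + 0.0471 × 6.33)] = 3.86×10^6 / 1921 = 2010 m³.
HRT = V/Q = 2010 m³ / 3790 m³·d⁻¹ = 0.5303 d × 24 = 12.73 h.

τ ≈ 12.7 h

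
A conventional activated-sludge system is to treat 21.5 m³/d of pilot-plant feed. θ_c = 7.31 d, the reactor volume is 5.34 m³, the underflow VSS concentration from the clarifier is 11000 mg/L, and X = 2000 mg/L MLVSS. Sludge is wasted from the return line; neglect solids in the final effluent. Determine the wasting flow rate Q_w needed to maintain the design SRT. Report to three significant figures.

Q_w ≈ 0.133 m³/d

Q_w = (V·X)/(θ_c X_r) = 5.340 × 2000 / (7.31 × 11000) = 0.1328 m³/d.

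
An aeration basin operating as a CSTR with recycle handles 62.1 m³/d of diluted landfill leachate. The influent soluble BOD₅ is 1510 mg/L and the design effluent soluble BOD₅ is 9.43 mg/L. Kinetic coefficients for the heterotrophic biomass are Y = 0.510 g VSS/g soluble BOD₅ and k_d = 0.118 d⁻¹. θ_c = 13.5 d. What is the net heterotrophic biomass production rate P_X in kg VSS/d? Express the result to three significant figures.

P_X ≈ 18.3 kg VSS/d

Y_obs = Y / (1 + k_d θ_c) = 0.510 / (1 + 0.118 × 13.5) = 0.510 / 2.593 = 0.1967.
Q·(S₀ − S) = 62.1 × (1510 − 9.43) × 10⁻³ = 93.19 kg/d removed.
Biomass produced: P_X = Y_obs·Q·ΔS = 0.1967 × 93.19 ≈ 18.33 kg VSS/d.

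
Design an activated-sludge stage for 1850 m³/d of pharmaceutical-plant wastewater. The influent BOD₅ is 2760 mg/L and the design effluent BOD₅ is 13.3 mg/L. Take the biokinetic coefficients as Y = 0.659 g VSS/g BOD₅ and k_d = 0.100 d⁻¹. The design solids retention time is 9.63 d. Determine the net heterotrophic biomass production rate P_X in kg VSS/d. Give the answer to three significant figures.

The observed yield is Y_obs = Y/(1 + k_d·θ_c) = 0.659 / (1 + 0.100 × 9.63) = 0.659 / 1.963 = 0.3357 g VSS per g BOD₅ removed.
Mass of BOD₅ removed per day: Q(S₀ − S) = 1850 × 2747 g/m³ = 5081 kg/d.
So the net sludge growth is P_X = 0.3357 × 5081 = 1706 kg VSS/d.

P_X ≈ 1710 kg VSS/d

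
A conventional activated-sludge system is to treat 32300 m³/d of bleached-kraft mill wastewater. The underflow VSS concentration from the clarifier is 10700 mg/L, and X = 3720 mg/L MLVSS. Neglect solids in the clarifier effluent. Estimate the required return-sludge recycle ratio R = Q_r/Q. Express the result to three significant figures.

R ≈ 0.533

R = Q_r/Q = X/(X_r − X) = 3720 / (10700 − 3720) = 0.5330.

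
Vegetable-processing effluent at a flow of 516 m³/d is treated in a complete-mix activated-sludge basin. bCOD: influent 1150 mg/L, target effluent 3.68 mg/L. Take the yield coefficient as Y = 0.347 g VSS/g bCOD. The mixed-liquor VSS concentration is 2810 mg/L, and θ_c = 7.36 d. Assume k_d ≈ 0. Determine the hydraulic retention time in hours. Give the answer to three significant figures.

τ ≈ 25.0 h

V·X = Y·Q·ΔS·θ_c gives V = 0.347 × 516 × (1150 − 3.68) × 7.36 / 2810 = 537.6 m³.
τ = V/Q = 537.6/516 = 1.042 d, or 25.00 h.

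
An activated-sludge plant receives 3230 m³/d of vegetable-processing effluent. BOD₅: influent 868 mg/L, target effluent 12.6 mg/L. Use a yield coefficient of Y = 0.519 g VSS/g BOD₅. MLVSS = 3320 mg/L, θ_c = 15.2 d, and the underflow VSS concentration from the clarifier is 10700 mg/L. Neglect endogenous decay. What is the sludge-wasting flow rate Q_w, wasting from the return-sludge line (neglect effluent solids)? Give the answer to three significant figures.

V·X = Y·Q·ΔS·θ_c gives V = 0.519 × 3230 × (868 − 12.6) × 15.2 / 3320 = 6565 m³.
θ_c = V·X/(Q_w·X_r) when wasting from the recycle, so Q_w = V·X/(θ_c·X_r) = 6565 × 3320 / (15.2 × 10700) = 134.0 m³/d.

Q_w ≈ 134 m³/d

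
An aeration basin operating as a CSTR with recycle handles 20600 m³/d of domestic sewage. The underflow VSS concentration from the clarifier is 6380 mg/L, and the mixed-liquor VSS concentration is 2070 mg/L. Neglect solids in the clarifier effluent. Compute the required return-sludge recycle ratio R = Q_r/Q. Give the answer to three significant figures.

Solids balance on the clarifier gives (1+R)X = R·X_r, so R = X/(X_r − X) = 2070 / (6380 − 2070) = 0.4803.

R ≈ 0.480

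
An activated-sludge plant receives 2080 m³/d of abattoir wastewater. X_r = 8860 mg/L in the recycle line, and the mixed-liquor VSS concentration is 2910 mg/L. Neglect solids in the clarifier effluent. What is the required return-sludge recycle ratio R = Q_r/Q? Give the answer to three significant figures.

Solids balance on the clarifier gives (1+R)X = R·X_r, so R = X/(X_r − X) = 2910 / (8860 − 2910) = 0.4891.

R ≈ 0.489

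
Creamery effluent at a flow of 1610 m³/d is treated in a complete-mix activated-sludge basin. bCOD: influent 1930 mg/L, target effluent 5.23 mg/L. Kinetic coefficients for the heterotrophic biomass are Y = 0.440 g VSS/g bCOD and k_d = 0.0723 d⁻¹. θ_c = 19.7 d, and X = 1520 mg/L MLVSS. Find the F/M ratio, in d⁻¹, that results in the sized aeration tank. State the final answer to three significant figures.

F/M ≈ 0.280 d⁻¹

From the SRT design equation V = Y Q (S₀−S) θ_c / [X (1 + k_d θ_c)] = 0.440 × 1610 × (1930 − 5.23) × 19.7 / [1520 × (1 + 0.0723 × 19.7)] = 2.69×10^7 / 3685 = 7289 m³.
F/M = applied load / biomass = Q·S₀/(V·X) = 1610 × 1930 / (7289 × 1520) = 0.2804 d⁻¹.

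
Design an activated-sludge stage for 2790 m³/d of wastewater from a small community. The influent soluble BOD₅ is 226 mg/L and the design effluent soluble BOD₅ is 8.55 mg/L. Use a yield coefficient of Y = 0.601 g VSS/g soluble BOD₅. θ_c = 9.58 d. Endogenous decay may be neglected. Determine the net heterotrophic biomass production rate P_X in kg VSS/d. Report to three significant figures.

No decay correction is needed, so Y_obs = Y = 0.601.
ΔS = 226 − 8.55 = 217.4 mg/L, so the substrate removal rate is 2790 × 217.4/1000 = 606.7 kg soluble BOD₅/d.
So the net sludge growth is P_X = 0.6010 × 606.7 = 364.6 kg VSS/d.

P_X ≈ 365 kg VSS/d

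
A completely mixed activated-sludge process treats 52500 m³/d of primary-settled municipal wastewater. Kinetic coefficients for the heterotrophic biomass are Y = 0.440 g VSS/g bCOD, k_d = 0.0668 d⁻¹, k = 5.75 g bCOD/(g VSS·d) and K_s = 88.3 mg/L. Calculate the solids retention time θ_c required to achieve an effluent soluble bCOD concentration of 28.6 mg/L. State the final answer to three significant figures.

At the target effluent, Y k S/(K_s+S) = 0.440×5.75×28.6/116.9 = 0.6190 d⁻¹.
1/θ_c = 0.6190 − 0.0668 = 0.5522 d⁻¹, so θ_c = 1.811 d.

θ_c ≈ 1.81 d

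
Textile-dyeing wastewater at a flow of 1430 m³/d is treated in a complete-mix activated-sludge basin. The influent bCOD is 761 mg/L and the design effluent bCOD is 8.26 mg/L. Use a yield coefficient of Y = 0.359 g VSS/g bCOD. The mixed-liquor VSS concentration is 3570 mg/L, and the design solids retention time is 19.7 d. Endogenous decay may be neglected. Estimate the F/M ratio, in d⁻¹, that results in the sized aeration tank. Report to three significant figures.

With k_d = 0 the design equation reduces to V = Y Q (S₀−S) θ_c / X = 0.359 × 1430 × (761 − 8.26) × 19.7 / 3570 = 2132 m³.
Food-to-microorganism ratio F/M = Q S₀ / (V X) = 1430 × 761 / (2132 × 3570) = 0.1429 d⁻¹.

F/M ≈ 0.143 d⁻¹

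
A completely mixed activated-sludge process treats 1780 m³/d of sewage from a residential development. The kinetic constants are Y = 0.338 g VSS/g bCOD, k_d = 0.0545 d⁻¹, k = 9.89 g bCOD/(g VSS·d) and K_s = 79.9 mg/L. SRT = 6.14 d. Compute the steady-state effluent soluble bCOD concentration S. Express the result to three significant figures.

S ≈ 5.56 mg/L

From the Monod/SRT balance for a CMAS, S = K_s·(1+k_d θ_c)/[θ_c·(Y k − k_d) − 1] = 79.9 × (1 + 0.0545 × 6.14) / [6.14 × (0.338 × 9.89 − 0.0545) − 1] = 106.6 / 19.19 = 5.557 mg/L.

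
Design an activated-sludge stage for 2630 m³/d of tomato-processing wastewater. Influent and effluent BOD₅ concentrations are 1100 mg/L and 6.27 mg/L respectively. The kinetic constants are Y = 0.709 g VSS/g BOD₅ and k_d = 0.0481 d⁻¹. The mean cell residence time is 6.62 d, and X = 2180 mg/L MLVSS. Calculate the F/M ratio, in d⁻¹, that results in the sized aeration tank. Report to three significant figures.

F/M ≈ 0.283 d⁻¹

Steady-state biomass mass balance: V·X·(1 + k_d·θ_c) = Y·Q·(S₀ − S)·θ_c, so V = 0.709 × 2630 × (1100 − 6.27) × 6.62 / [2180 × (1 + 0.0481 × 6.62)] = 1.35×10^7 / 2874 = 4697 m³.
Food-to-microorganism ratio F/M = Q S₀ / (V X) = 2630 × 1100 / (4697 × 2180) = 0.2825 d⁻¹.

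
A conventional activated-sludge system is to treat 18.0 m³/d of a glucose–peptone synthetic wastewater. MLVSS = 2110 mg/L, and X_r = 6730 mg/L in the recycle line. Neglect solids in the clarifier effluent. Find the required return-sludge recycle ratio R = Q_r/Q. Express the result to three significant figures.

R = Q_r/Q = X/(X_r − X) = 2110 / (6730 − 2110) = 0.4567.

R ≈ 0.457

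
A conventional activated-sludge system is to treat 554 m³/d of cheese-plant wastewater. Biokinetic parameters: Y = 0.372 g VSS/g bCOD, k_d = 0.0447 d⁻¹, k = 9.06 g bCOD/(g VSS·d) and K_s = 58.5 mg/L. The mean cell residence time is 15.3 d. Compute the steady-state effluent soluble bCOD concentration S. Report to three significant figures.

Effluent substrate depends only on kinetics and SRT: S = K_s(1 + k_d θ_c) / [θ_c(Yk − k_d) − 1] = 58.5 × (1 + 0.0447 × 15.3) / [15.3 × (0.372 × 9.06 − 0.0447) − 1] = 98.51 / 49.88 = 1.975 mg/L.

S ≈ 1.97 mg/L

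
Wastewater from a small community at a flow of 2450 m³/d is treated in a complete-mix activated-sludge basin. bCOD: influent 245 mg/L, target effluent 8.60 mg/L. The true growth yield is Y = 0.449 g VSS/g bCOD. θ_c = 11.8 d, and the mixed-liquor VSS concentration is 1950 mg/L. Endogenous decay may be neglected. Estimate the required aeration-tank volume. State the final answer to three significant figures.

V ≈ 1570 m³

Biomass mass balance (decay neglected): V·X = Y·Q·(S₀ − S)·θ_c, so V = 0.449 × 2450 × (245 − 8.60) × 11.8 / 1950 = 1574 m³.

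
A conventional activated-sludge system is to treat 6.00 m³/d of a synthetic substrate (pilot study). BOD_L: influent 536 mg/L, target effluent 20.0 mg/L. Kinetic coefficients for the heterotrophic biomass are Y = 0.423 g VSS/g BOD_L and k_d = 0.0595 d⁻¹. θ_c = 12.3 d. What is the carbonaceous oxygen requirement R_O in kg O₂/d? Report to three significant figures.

R_O ≈ 2.02 kg O₂/d

Y_obs = Y / (1 + k_d θ_c) = 0.423 / (1 + 0.0595 × 12.3) = 0.423 / 1.732 = 0.2442.
Substrate removed = Q·(S₀ − S) = 6.00 m³/d × (536 − 20.0) g/m³ = 3.1×10^3 g/d = 3.096 kg/d.
Biomass synthesised: P_X = Y_obs × 3.096 = 0.7562 kg VSS/d.
R_O = Q·ΔS − 1.42 P_X = 3.096 − 1.074 = 2.022 kg O₂/d.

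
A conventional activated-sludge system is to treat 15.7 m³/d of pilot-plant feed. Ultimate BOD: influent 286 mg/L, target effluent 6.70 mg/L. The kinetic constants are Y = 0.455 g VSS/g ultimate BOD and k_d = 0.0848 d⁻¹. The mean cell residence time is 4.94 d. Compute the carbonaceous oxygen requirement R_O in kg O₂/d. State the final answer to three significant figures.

R_O ≈ 2.39 kg O₂/d

Correct the yield for decay: Y_obs = Y/(1 + k_d θ_c) = 0.455 / (1 + 0.0848 × 4.94) = 0.455 / 1.419 = 0.3207.
Substrate removed = Q·(S₀ − S) = 15.7 m³/d × (286 − 6.70) g/m³ = 4.39×10^3 g/d = 4.385 kg/d.
Biomass synthesised: P_X = Y_obs × 4.385 = 1.406 kg VSS/d.
R_O = Q·(S₀ − S) − 1.42·P_X = 4.385 − 1.42 × 1.406 = 2.388 kg O₂/d.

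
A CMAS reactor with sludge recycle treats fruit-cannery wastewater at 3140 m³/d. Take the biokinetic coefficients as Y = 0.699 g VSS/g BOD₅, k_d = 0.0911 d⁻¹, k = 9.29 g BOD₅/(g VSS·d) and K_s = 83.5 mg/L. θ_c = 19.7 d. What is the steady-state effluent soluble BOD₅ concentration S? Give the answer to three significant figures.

For a completely mixed reactor with recycle the Lawrence–McCarty relation gives S = K_s·(1 + k_d·θ_c) / [θ_c·(Y·k − k_d) − 1] = 83.5 × (1 + 0.0911 × 19.7) / [19.7 × (0.699 × 9.29 − 0.0911) − 1] = 233.4 / 125.1 = 1.865 mg/L.

S ≈ 1.86 mg/L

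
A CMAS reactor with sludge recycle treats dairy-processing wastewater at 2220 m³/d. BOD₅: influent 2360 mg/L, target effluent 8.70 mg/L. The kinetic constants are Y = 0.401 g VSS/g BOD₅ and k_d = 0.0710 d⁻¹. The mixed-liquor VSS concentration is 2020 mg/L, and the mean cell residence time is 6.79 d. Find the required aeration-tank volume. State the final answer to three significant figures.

V ≈ 4750 m³

From the SRT design equation V = Y Q (S₀−S) θ_c / [X (1 + k_d θ_c)] = 0.401 × 2220 × (2360 − 8.70) × 6.79 / [2020 × (1 + 0.0710 × 6.79)] = 1.42×10^7 / 2994 = 4747 m³.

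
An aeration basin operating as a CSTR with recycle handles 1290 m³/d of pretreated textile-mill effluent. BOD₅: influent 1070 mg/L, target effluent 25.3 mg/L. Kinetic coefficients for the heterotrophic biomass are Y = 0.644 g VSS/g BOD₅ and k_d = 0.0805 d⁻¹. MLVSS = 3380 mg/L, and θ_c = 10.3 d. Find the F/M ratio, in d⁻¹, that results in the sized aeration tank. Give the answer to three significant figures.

F/M ≈ 0.282 d⁻¹

Steady-state biomass mass balance: V·X·(1 + k_d·θ_c) = Y·Q·(S₀ − S)·θ_c, so V = 0.644 × 1290 × (1070 − 25.3) × 10.3 / [3380 × (1 + 0.0805 × 10.3)] = 8.94×10^6 / 6183 = 1446 m³.
Food-to-microorganism ratio F/M = Q S₀ / (V X) = 1290 × 1070 / (1446 × 3380) = 0.2824 d⁻¹.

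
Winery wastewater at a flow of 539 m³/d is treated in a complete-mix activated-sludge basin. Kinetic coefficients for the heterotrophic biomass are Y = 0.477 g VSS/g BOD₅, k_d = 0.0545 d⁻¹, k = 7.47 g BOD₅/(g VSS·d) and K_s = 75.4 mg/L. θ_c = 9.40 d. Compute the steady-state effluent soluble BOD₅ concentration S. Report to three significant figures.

S ≈ 3.57 mg/L

For a completely mixed reactor with recycle the Lawrence–McCarty relation gives S = K_s·(1 + k_d·θ_c) / [θ_c·(Y·k − k_d) − 1] = 75.4 × (1 + 0.0545 × 9.40) / [9.40 × (0.477 × 7.47 − 0.0545) − 1] = 114.0 / 31.98 = 3.565 mg/L.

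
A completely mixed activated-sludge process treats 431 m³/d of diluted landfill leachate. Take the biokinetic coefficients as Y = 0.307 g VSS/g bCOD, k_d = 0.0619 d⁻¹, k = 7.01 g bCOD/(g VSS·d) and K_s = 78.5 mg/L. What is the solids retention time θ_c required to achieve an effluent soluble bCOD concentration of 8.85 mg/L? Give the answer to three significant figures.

θ_c ≈ 6.40 d

Specific growth rate at S = 8.85 mg/L: μ = YkS/(K_s+S) = 0.307·7.01·8.85/(78.5+8.85) = 0.2180 d⁻¹.
θ_c = 1/(μ − k_d) = 1/(0.2180 − 0.0619) = 1/0.1561 = 6.404 d.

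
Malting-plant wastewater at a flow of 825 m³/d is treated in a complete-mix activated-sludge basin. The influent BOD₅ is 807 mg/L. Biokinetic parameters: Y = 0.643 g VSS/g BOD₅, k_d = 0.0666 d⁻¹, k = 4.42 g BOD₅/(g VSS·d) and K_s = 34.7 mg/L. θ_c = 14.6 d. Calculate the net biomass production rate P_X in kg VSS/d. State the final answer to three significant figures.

P_X ≈ 217 kg VSS/d

For a completely mixed reactor with recycle the Lawrence–McCarty relation gives S = K_s·(1 + k_d·θ_c) / [θ_c·(Y·k − k_d) − 1] = 34.7 × (1 + 0.0666 × 14.6) / [14.6 × (0.643 × 4.42 − 0.0666) − 1] = 68.44 / 39.52 = 1.732 mg/L.
The observed yield is Y_obs = Y/(1 + k_d·θ_c) = 0.643 / (1 + 0.0666 × 14.6) = 0.643 / 1.972 = 0.3260 g VSS per g BOD₅ removed.
Q·(S₀ − S) = 825 × (807 − 1.73) × 10⁻³ = 664.3 kg/d removed.
Net biomass production P_X = Y_obs × Q·(S₀ − S) = 0.3260 × 664.3 = 216.6 kg VSS/d.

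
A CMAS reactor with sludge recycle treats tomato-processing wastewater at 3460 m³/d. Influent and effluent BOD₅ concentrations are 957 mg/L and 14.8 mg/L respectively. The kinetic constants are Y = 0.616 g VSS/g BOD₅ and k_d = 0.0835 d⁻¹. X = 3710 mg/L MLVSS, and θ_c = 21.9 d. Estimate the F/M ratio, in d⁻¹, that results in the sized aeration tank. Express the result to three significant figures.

F/M ≈ 0.213 d⁻¹

From the SRT design equation V = Y Q (S₀−S) θ_c / [X (1 + k_d θ_c)] = 0.616 × 3460 × (957 − 14.8) × 21.9 / [3710 × (1 + 0.0835 × 21.9)] = 4.4×10^7 / 10494 = 4191 m³.
F/M = Q·S₀ / (V·X) = 3460 × 957 / (4191 × 3710) = 0.2130 g BOD₅·(g VSS·d)⁻¹.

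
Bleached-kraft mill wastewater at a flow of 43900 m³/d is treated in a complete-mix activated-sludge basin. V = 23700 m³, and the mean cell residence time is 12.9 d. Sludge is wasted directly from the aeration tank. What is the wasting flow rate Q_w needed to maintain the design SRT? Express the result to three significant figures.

Q_w ≈ 1840 m³/d

With mixed-liquor wasting, θ_c = V/Q_w, so Q_w = V/θ_c = 23700/12.9 = 1837 m³/d.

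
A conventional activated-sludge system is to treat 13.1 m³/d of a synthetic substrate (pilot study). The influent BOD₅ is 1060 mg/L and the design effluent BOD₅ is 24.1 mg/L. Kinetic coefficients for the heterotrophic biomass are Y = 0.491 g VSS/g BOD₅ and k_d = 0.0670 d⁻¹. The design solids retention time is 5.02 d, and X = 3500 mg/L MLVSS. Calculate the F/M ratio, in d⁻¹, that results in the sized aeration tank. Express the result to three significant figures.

From the SRT design equation V = Y Q (S₀−S) θ_c / [X (1 + k_d θ_c)] = 0.491 × 13.1 × (1060 − 24.1) × 5.02 / [3500 × (1 + 0.0670 × 5.02)] = 3.34×10^4 / 4677 = 7.151 m³.
F/M = applied load / biomass = Q·S₀/(V·X) = 13.1 × 1060 / (7.151 × 3500) = 0.5548 d⁻¹.

F/M ≈ 0.555 d⁻¹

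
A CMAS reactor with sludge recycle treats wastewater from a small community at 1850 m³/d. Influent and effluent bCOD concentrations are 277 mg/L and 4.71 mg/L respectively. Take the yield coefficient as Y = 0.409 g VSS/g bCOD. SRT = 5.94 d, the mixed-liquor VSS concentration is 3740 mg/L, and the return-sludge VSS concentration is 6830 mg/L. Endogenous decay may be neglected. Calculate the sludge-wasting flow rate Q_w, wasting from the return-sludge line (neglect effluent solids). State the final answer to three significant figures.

Q_w ≈ 30.2 m³/d

With k_d = 0 the design equation reduces to V = Y Q (S₀−S) θ_c / X = 0.409 × 1850 × (277 − 4.71) × 5.94 / 3740 = 327.2 m³.
θ_c = V·X/(Q_w·X_r) when wasting from the recycle, so Q_w = V·X/(θ_c·X_r) = 327.2 × 3740 / (5.94 × 6830) = 30.17 m³/d.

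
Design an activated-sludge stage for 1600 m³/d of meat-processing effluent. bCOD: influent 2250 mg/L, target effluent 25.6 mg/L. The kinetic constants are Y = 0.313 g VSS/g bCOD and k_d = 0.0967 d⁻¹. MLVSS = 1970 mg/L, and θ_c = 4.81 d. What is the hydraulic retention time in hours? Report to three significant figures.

From the SRT design equation V = Y Q (S₀−S) θ_c / [X (1 + k_d θ_c)] = 0.313 × 1600 × (2250 − 25.6) × 4.81 / [1970 × (1 + 0.0967 × 4.81)] = 5.36×10^6 / 2886 = 1856 m³.
Hydraulic retention time τ = V/Q = 1856 / 1600 = 1.160 d = 27.85 h.

τ ≈ 27.8 h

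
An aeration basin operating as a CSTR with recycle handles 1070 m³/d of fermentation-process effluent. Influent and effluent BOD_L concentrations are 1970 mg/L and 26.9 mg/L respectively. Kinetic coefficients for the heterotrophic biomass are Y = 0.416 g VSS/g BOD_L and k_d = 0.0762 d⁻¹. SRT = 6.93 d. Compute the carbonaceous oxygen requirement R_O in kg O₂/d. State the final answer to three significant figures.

Y_obs = Y / (1 + k_d θ_c) = 0.416 / (1 + 0.0762 × 6.93) = 0.416 / 1.528 = 0.2722.
ΔS = 1970 − 26.9 = 1943 mg/L, so the substrate removal rate is 1070 × 1943/1000 = 2079 kg BOD_L/d.
P_X = Y_obs·Q·(S₀ − S) = 0.2722 × 2079 = 566.0 kg VSS/d.
Carbonaceous O₂ demand = substrate oxidised − cell-mass equivalent = 2079 − 1.42 × 566.0 = 1275 kg O₂/d.

R_O ≈ 1280 kg O₂/d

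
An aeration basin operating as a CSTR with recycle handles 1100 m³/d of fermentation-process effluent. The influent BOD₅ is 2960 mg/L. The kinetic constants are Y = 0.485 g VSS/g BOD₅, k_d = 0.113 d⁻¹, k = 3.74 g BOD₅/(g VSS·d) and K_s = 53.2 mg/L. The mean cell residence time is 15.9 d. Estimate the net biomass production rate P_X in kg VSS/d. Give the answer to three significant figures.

From the Monod/SRT balance for a CMAS, S = K_s·(1+k_d θ_c)/[θ_c·(Y k − k_d) − 1] = 53.2 × (1 + 0.113 × 15.9) / [15.9 × (0.485 × 3.74 − 0.113) − 1] = 148.8 / 26.04 = 5.713 mg/L.
The observed yield is Y_obs = Y/(1 + k_d·θ_c) = 0.485 / (1 + 0.113 × 15.9) = 0.485 / 2.797 = 0.1734 g VSS per g BOD₅ removed.
ΔS = 2960 − 5.71 = 2954 mg/L, so the substrate removal rate is 1100 × 2954/1000 = 3250 kg BOD₅/d.
Biomass produced: P_X = Y_obs·Q·ΔS = 0.1734 × 3250 ≈ 563.6 kg VSS/d.

P_X ≈ 564 kg VSS/d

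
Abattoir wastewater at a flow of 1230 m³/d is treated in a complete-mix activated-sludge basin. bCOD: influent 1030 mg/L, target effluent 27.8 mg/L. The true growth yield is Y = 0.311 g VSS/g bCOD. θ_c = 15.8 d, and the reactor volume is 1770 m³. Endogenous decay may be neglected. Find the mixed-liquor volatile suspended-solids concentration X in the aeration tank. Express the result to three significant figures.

X ≈ 3420 mg/L

X = Y·Q·ΔS·θ_c / V = 0.311 × 1230 × (1030 − 27.8) × 15.8 / 1770 = 3422 mg/L.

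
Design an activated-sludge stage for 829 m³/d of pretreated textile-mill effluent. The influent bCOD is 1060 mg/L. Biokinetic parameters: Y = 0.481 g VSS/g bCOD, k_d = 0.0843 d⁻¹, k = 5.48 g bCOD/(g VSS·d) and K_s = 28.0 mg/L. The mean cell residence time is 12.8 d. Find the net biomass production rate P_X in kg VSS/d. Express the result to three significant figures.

P_X ≈ 203 kg VSS/d

From the Monod/SRT balance for a CMAS, S = K_s·(1+k_d θ_c)/[θ_c·(Y k − k_d) − 1] = 28.0 × (1 + 0.0843 × 12.8) / [12.8 × (0.481 × 5.48 − 0.0843) − 1] = 58.21 / 31.66 = 1.839 mg/L.
Correct the yield for decay: Y_obs = Y/(1 + k_d θ_c) = 0.481 / (1 + 0.0843 × 12.8) = 0.481 / 2.079 = 0.2314.
Q·(S₀ − S) = 829 × (1060 − 1.84) × 10⁻³ = 877.2 kg/d removed.
Net biomass production P_X = Y_obs × Q·(S₀ − S) = 0.2314 × 877.2 = 202.9 kg VSS/d.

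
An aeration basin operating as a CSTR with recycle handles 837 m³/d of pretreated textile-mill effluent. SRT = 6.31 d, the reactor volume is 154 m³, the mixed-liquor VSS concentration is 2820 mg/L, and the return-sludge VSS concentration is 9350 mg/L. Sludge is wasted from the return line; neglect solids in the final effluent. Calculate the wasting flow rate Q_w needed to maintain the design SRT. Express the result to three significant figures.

Q_w ≈ 7.36 m³/d

θ_c = V·X/(Q_w·X_r) when wasting from the recycle, so Q_w = V·X/(θ_c·X_r) = 154.0 × 2820 / (6.31 × 9350) = 7.361 m³/d.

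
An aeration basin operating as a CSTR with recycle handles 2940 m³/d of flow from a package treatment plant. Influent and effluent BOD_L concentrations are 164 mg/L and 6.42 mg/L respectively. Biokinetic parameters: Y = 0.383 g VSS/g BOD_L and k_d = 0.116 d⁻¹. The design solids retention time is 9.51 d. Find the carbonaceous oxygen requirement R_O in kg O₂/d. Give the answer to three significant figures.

R_O ≈ 343 kg O₂/d

The observed yield is Y_obs = Y/(1 + k_d·θ_c) = 0.383 / (1 + 0.116 × 9.51) = 0.383 / 2.103 = 0.1821 g VSS per g BOD_L removed.
ΔS = 164 − 6.42 = 157.6 mg/L, so the substrate removal rate is 2940 × 157.6/1000 = 463.3 kg BOD_L/d.
Net sludge production P_X = 0.1821 × 463.3 = 84.37 kg VSS/d.
R_O = Q·(S₀ − S) − 1.42·P_X = 463.3 − 1.42 × 84.37 = 343.5 kg O₂/d.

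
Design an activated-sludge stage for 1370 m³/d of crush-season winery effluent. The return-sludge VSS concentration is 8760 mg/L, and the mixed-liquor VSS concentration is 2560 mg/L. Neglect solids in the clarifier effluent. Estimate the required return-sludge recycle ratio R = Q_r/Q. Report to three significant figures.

Mass balance around the secondary clarifier (neglecting effluent solids): R = X / (X_r − X) = 2560 / (8760 − 2560) = 0.4129.

R ≈ 0.413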